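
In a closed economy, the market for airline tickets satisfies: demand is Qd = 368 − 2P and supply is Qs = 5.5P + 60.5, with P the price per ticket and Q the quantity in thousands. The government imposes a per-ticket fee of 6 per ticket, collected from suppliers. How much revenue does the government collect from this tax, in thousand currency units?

Without the tax, 368 − 2P = 5.5P + 60.5 gives 7.5P = 307.5, so P* = 41 and Q* = 286.
With the tax collected from suppliers, supply shifts: Qs = 5.5(P − 6) + 60.5.
New equilibrium: buyers pay 45.4, suppliers receive 39.4, Q = 277.2. (Wedge: Pb − Ps = 6.)
Revenue = t · Q = 6 · 277.2 = 1663.2.

Tax revenue = 1663.2 thousand.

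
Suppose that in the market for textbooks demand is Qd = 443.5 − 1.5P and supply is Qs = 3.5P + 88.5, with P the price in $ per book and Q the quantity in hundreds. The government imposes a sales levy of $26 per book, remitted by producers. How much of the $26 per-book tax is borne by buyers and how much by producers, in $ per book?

Buyers bear $18.2 per book; producers bear $7.8 per book.

Without the tax, 443.5 − 1.5P = 3.5P + 88.5 gives 5P = 355, so P* = $71 and Q* = 337.
With the tax collected from producers, supply shifts: Qs = 3.5(P − 26) + 88.5.
Solving gives Q = 309.7 with buyers paying $89.2 and producers receiving $63.2 (the $26 wedge).
Burden on buyers: $18.2; on producers: $7.8. (They sum to $26.)
The less price-elastic side of the market bears the larger share of a per-unit tax.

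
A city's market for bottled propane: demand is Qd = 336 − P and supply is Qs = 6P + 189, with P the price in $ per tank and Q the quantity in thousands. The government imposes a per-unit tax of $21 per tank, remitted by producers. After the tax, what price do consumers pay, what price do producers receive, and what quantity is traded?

Consumers pay $39; producers receive $18; quantity = 297.

Without the tax, 336 − P = 6P + 189 gives 7P = 147, so P* = $21 and Q* = 315.
With the tax collected from producers, supply shifts: Qs = 6(P − 21) + 189.
New equilibrium: consumers pay $39, producers receive $18, Q = 297. (Wedge: Pb − Ps = 21.)
The less price-elastic side of the market bears the larger share of a per-unit tax.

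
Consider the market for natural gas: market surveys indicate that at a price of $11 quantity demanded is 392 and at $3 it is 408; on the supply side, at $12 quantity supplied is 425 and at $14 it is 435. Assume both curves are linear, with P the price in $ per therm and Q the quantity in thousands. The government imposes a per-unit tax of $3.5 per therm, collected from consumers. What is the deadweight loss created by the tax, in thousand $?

Deadweight loss = $8.75 thousand.

Demand slope: (408 − 392)/(3 − 11) = -2, so Qd = 414 − 2P.
Supply slope: (435 − 425)/(14 − 12) = 5, so Qs = 5P + 365.
Before the tax: set 414 − 2P = 5P + 365 → P* = $7, Q* = 400.
With the tax collected from consumers, demand (in seller-price terms) shifts: Qd = 414 − 2(P + 3.5).
Solving gives Q = 395 with consumers paying $9.5 and sellers receiving $6 (the $3.5 wedge).
Quantity falls by |ΔQ| = |400 − 395| = 5.
DWL = ½ · t · |ΔQ| = ½ · 3.5 · 5 = $8.75.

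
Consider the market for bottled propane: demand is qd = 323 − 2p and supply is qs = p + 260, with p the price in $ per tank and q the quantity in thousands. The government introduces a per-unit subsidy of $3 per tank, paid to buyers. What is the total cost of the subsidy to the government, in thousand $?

Without the subsidy, 323 − 2p = p + 260 gives 3p = 63, so p* = $21 and q* = 281.
With a per-unit subsidy paid to buyers, each effectively pays p − 3, so demand becomes qd = 323 − 2(p − 3).
New equilibrium: buyers pay $20, producers receive $23, q = 283. (Wedge: pb − ps = −3.)
Outlay = t · Q = 3 · 283 = $849.

Government outlay = $849 thousand.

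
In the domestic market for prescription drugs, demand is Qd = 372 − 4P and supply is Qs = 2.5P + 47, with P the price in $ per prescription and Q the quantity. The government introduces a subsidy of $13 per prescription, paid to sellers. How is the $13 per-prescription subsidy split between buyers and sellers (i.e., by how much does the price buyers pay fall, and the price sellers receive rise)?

Before the subsidy: set 372 − 4P = 2.5P + 47 → P* = $50, Q* = 172.
With a per-unit subsidy paid to sellers, each receives P + 13 per unit sold, so supply becomes Qs = 2.5(P + 13) + 47.
New equilibrium: buyers pay $45, sellers receive $58, Q = 192. (Wedge: Pb − Ps = −13.)
Gain to buyers: $5; to sellers: $8. (They sum to $13.)

Buyers gain $5 per prescription; sellers gain $8 per prescription.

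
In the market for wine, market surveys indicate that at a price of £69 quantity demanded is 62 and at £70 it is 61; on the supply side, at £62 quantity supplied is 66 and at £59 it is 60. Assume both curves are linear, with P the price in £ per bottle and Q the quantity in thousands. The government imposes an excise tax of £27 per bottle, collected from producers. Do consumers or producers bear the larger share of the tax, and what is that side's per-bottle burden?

Consumers bear the larger share: £18 per bottle.

Demand slope: (61 − 62)/(70 − 69) = -1, so Qd = 131 − P.
Supply slope: (60 − 66)/(59 − 62) = 2, so Qs = 2P − 58.
Without the tax, 131 − P = 2P − 58 gives 3P = 189, so P* = £63 and Q* = 68.
With the tax collected from producers, supply shifts: Qs = 2(P − 27) − 58.
Solving gives Q = 50 with consumers paying £81 and producers receiving £54 (the £27 wedge).
Per-bottle burden: consumers £18, producers £9.
Consumers take the larger share because demand is less price-elastic here (demand slope 1 vs supply slope 2).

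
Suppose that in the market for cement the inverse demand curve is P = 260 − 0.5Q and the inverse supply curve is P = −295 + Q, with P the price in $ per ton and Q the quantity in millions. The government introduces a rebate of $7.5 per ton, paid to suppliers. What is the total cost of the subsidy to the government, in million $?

Government outlay = $2812.5 million.

Inverting to Q(P) form: Qd = 520 − 2P; Qs = P + 295.
Before the subsidy: set 520 − 2P = P + 295 → P* = $75, Q* = 370.
With a per-unit subsidy paid to suppliers, each receives P + 7.5 per unit sold, so supply becomes Qs = (P + 7.5) + 295.
Solving gives Q = 375 with consumers paying $72.5 and suppliers receiving $80 (the $7.5 wedge).
Outlay = t · Q = 7.5 · 375 = $2812.5.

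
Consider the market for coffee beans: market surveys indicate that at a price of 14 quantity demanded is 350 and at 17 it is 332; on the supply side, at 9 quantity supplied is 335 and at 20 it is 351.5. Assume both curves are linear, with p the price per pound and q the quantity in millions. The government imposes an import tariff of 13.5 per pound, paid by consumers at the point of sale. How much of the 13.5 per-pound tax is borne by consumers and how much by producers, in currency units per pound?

Consumers bear 2.7 per pound; producers bear 10.8 per pound.

Demand slope: (332 − 350)/(17 − 14) = -6, so qd = 434 − 6p.
Supply slope: (351.5 − 335)/(20 − 9) = 1.5, so qs = 1.5p + 321.5.
Before the tax: set 434 − 6p = 1.5p + 321.5 → p* = 15, q* = 344.
With the tax collected from consumers, demand (in seller-price terms) shifts: qd = 434 − 6(p + 13.5).
Solving gives q = 327.8 with consumers paying 17.7 and producers receiving 4.2 (the 13.5 wedge).
Burden on consumers: 2.7; on producers: 10.8. (They sum to 13.5.)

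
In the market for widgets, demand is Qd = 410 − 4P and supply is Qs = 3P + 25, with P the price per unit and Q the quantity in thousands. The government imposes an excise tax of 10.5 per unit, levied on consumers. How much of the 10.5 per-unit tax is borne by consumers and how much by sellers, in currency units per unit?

Without the tax, 410 − 4P = 3P + 25 gives 7P = 385, so P* = 55 and Q* = 190.
With the tax collected from consumers, demand (in seller-price terms) shifts: Qd = 410 − 4(P + 10.5).
Solving gives Q = 172 with consumers paying 59.5 and sellers receiving 49 (the 10.5 wedge).
Burden on consumers: 4.5; on sellers: 6. (They sum to 10.5.)
The less price-elastic side of the market bears the larger share of a per-unit tax.

Consumers bear 4.5 per unit; sellers bear 6 per unit.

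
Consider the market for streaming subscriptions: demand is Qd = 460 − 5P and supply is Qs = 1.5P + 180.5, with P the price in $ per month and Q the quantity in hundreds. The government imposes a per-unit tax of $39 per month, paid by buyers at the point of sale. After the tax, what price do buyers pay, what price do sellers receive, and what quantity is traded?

Before the tax: set 460 − 5P = 1.5P + 180.5 → P* = $43, Q* = 245.
With the tax collected from buyers, demand (in seller-price terms) shifts: Qd = 460 − 5(P + 39).
Solving gives Q = 200 with buyers paying $52 and sellers receiving $13 (the $39 wedge).
The less price-elastic side of the market bears the larger share of a per-unit tax.

Buyers pay $52; sellers receive $13; quantity = 200.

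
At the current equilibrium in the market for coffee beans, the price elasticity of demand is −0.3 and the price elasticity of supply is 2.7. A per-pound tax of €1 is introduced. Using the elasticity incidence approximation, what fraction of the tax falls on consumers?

Incidence ratio: consumers' share ≈ εs / (εs + |εd|) = 2.7 / (2.7 + 0.3) = 0.9.
Supply is the more elastic side, so consumers bear the larger share.

Consumers' share ≈ 0.9.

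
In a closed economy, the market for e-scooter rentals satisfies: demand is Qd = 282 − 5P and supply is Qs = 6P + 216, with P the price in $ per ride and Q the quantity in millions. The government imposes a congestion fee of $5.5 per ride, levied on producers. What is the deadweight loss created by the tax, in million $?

Deadweight loss = $41.25 million.

Without the tax, 282 − 5P = 6P + 216 gives 11P = 66, so P* = $6 and Q* = 252.
With the tax collected from producers, supply shifts: Qs = 6(P − 5.5) + 216.
Solving gives Q = 237 with consumers paying $9 and producers receiving $3.5 (the $5.5 wedge).
Quantity falls by |ΔQ| = |252 − 237| = 15.
DWL = ½ · t · |ΔQ| = ½ · 5.5 · 15 = $41.25.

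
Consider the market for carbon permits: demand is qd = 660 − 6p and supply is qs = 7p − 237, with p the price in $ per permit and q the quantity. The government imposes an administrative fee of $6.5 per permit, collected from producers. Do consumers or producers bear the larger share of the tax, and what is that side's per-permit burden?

Before the tax: set 660 − 6p = 7p − 237 → p* = $69, q* = 246.
With the tax collected from producers, supply shifts: qs = 7(p − 6.5) − 237.
New equilibrium: consumers pay $72.5, producers receive $66, q = 225. (Wedge: pb − ps = 6.5.)
Per-permit burden: consumers $3.5, producers $3.
Consumers take the larger share because demand is less price-elastic here (demand slope 6 vs supply slope 7).
The less price-elastic side of the market bears the larger share of a per-unit tax.

Consumers bear the larger share: $3.5 per permit.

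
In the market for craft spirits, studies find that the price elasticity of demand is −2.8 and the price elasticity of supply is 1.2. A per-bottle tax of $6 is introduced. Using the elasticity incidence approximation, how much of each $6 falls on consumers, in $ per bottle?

Consumers bear ≈ $1.8 per bottle.

Incidence ratio: consumers' share ≈ εs / (εs + |εd|) = 1.2 / (1.2 + 2.8) = 0.3.
So consumers bear ≈ 0.3 × $6 = $1.8; producers bear $4.2.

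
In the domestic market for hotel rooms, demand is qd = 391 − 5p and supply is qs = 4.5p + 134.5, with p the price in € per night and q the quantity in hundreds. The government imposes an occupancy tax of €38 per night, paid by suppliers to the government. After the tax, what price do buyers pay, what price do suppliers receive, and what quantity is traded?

Before the tax: set 391 − 5p = 4.5p + 134.5 → p* = €27, q* = 256.
With the tax collected from suppliers, supply shifts: qs = 4.5(p − 38) + 134.5.
Solving gives q = 166 with buyers paying €45 and suppliers receiving €7 (the €38 wedge).
The less price-elastic side of the market bears the larger share of a per-unit tax.

Buyers pay €45; suppliers receive €7; quantity = 166.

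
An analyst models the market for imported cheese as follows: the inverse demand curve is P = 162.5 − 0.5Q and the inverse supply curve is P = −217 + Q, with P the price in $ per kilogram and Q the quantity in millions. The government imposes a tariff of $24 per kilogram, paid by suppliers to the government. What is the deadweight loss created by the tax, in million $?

Deadweight loss = $192 million.

Inverting to Q(P) form: Qd = 325 − 2P; Qs = P + 217.
Without the tax, 325 − 2P = P + 217 gives 3P = 108, so P* = $36 and Q* = 253.
With the tax collected from suppliers, supply shifts: Qs = (P − 24) + 217.
Solving gives Q = 237 with buyers paying $44 and suppliers receiving $20 (the $24 wedge).
Quantity falls by |ΔQ| = |253 − 237| = 16.
DWL = ½ · t · |ΔQ| = ½ · 24 · 16 = $192.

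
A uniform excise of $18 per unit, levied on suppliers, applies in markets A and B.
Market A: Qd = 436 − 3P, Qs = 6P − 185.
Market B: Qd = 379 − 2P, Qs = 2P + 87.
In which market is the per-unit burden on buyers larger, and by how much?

Market A: pre-tax P* = $69, Q* = 229; post-tax Q = 193; per-unit burden on buyers = $12.
Market B: pre-tax P* = $73, Q* = 233; post-tax Q = 215; per-unit burden on buyers = $9.
Difference: $12 vs $9 → market A is larger by $3.

Market A, by $3.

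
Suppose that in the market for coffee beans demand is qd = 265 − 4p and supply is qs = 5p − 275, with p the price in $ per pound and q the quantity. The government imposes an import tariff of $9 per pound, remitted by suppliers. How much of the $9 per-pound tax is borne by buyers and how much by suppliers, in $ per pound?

Without the tax, 265 − 4p = 5p − 275 gives 9p = 540, so p* = $60 and q* = 25.
With the tax collected from suppliers, supply shifts: qs = 5(p − 9) − 275.
New equilibrium: buyers pay $65, suppliers receive $56, q = 5. (Wedge: pb − ps = 9.)
Burden on buyers: $5; on suppliers: $4. (They sum to $9.)
The less price-elastic side of the market bears the larger share of a per-unit tax.

Buyers bear $5 per pound; suppliers bear $4 per pound.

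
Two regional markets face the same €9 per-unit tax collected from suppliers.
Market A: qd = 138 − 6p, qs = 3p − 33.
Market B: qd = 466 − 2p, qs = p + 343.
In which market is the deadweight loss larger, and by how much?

Market A: pre-tax p* = €19, q* = 24; post-tax q = 6; deadweight loss = €81.
Market B: pre-tax p* = €41, q* = 384; post-tax q = 378; deadweight loss = €27.
Difference: €81 vs €27 → market A is larger by €54.

Market A, by €54.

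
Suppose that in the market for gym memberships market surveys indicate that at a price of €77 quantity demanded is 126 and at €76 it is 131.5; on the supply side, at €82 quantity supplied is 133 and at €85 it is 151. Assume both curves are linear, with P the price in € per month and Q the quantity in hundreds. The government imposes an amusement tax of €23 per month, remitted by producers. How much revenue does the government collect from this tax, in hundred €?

Demand slope: (131.5 − 126)/(76 − 77) = -5.5, so Qd = 549.5 − 5.5P.
Supply slope: (151 − 133)/(85 − 82) = 6, so Qs = 6P − 359.
Before the tax: set 549.5 − 5.5P = 6P − 359 → P* = €79, Q* = 115.
With the tax collected from producers, supply shifts: Qs = 6(P − 23) − 359.
New equilibrium: consumers pay €91, producers receive €68, Q = 49. (Wedge: Pb − Ps = 23.)
Revenue = t · Q = 23 · 49 = €1127.

Tax revenue = €1127 hundred.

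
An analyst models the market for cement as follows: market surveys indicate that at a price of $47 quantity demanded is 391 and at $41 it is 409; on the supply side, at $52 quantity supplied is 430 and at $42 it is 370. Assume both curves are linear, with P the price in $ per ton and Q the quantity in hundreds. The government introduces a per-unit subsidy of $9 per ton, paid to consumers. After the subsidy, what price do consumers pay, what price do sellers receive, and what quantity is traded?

Consumers pay $40; sellers receive $49; quantity = 412.

Demand slope: (409 − 391)/(41 − 47) = -3, so Qd = 532 − 3P.
Supply slope: (370 − 430)/(42 − 52) = 6, so Qs = 6P + 118.
Before the subsidy: set 532 − 3P = 6P + 118 → P* = $46, Q* = 394.
With a per-unit subsidy paid to consumers, each effectively pays P − 9, so demand becomes Qd = 532 − 3(P − 9).
New equilibrium: consumers pay $40, sellers receive $49, Q = 412. (Wedge: Pb − Ps = −9.)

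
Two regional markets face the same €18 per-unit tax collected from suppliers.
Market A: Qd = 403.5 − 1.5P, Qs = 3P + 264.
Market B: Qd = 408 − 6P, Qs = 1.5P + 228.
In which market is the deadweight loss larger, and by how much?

Market B, by €32.4.

Market A: pre-tax P* = €31, Q* = 357; post-tax Q = 339; deadweight loss = €162.
Market B: pre-tax P* = €24, Q* = 264; post-tax Q = 242.4; deadweight loss = €194.4.
Difference: €162 vs €194.4 → market B is larger by €32.4.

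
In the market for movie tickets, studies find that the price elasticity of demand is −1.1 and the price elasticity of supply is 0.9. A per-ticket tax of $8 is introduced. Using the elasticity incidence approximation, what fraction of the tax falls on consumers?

Consumers' share ≈ 0.45.

Incidence ratio: consumers' share ≈ εs / (εs + |εd|) = 0.9 / (0.9 + 1.1) = 0.45.
Supply is the less elastic side, so consumers bear the smaller share.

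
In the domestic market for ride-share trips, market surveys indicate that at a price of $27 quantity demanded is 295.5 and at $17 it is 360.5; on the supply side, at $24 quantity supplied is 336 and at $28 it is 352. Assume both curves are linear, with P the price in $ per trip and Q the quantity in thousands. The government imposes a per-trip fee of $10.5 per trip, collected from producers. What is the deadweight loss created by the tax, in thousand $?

Deadweight loss = $136.5 thousand.

Demand slope: (360.5 − 295.5)/(17 − 27) = -6.5, so Qd = 471 − 6.5P.
Supply slope: (352 − 336)/(28 − 24) = 4, so Qs = 4P + 240.
Without the tax, 471 − 6.5P = 4P + 240 gives 10.5P = 231, so P* = $22 and Q* = 328.
With the tax collected from producers, supply shifts: Qs = 4(P − 10.5) + 240.
Solving gives Q = 302 with buyers paying $26 and producers receiving $15.5 (the $10.5 wedge).
Quantity falls by |ΔQ| = |328 − 302| = 26.
DWL = ½ · t · |ΔQ| = ½ · 10.5 · 26 = $136.5.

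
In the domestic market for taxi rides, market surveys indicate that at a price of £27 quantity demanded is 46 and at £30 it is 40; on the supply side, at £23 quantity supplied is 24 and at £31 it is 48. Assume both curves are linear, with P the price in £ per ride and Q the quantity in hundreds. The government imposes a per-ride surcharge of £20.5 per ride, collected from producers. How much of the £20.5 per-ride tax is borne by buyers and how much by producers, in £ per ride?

Buyers bear £12.3 per ride; producers bear £8.2 per ride.

Demand slope: (40 − 46)/(30 − 27) = -2, so Qd = 100 − 2P.
Supply slope: (48 − 24)/(31 − 23) = 3, so Qs = 3P − 45.
Without the tax, 100 − 2P = 3P − 45 gives 5P = 145, so P* = £29 and Q* = 42.
With the tax collected from producers, supply shifts: Qs = 3(P − 20.5) − 45.
New equilibrium: buyers pay £41.3, producers receive £20.8, Q = 17.4. (Wedge: Pb − Ps = 20.5.)
Burden on buyers: £12.3; on producers: £8.2. (They sum to £20.5.)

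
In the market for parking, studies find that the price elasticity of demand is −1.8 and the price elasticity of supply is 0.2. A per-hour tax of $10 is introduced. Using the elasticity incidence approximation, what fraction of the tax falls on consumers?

Consumers' share ≈ 0.1.

Incidence ratio: consumers' share ≈ εs / (εs + |εd|) = 0.2 / (0.2 + 1.8) = 0.1.
Supply is the less elastic side, so consumers bear the smaller share.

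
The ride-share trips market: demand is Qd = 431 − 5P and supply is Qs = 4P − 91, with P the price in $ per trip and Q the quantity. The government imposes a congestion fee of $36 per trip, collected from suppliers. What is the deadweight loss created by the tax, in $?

Deadweight loss = $1440.

Before the tax: set 431 − 5P = 4P − 91 → P* = $58, Q* = 141.
With the tax collected from suppliers, supply shifts: Qs = 4(P − 36) − 91.
New equilibrium: buyers pay $74, suppliers receive $38, Q = 61. (Wedge: Pb − Ps = 36.)
Quantity falls by |ΔQ| = |141 − 61| = 80.
DWL = ½ · t · |ΔQ| = ½ · 36 · 80 = $1440.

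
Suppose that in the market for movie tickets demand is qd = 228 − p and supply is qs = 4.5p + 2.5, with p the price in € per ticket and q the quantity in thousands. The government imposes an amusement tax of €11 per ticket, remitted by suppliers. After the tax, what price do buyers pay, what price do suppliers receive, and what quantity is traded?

Without the tax, 228 − p = 4.5p + 2.5 gives 5.5p = 225.5, so p* = €41 and q* = 187.
With the tax collected from suppliers, supply shifts: qs = 4.5(p − 11) + 2.5.
Solving gives q = 178 with buyers paying €50 and suppliers receiving €39 (the €11 wedge).
The less price-elastic side of the market bears the larger share of a per-unit tax.

Buyers pay €50; suppliers receive €39; quantity = 178.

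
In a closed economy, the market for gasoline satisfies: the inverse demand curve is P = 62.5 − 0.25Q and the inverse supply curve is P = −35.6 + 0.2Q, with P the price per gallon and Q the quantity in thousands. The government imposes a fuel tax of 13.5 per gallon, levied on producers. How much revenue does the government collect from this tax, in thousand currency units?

Inverting to Q(P) form: Qd = 250 − 4P; Qs = 5P + 178.
Without the tax, 250 − 4P = 5P + 178 gives 9P = 72, so P* = 8 and Q* = 218.
With the tax collected from producers, supply shifts: Qs = 5(P − 13.5) + 178.
New equilibrium: buyers pay 15.5, producers receive 2, Q = 188. (Wedge: Pb − Ps = 13.5.)
Revenue = t · Q = 13.5 · 188 = 2538.

Tax revenue = 2538 thousand.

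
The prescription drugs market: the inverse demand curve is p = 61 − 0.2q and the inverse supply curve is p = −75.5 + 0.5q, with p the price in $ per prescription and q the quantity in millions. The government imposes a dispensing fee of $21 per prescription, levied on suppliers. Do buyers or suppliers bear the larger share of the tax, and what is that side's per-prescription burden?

Rewrite in direct form: qd = 305 − 5p and qs = 2p + 151.
Before the tax: set 305 − 5p = 2p + 151 → p* = $22, q* = 195.
With the tax collected from suppliers, supply shifts: qs = 2(p − 21) + 151.
Solving gives q = 165 with buyers paying $28 and suppliers receiving $7 (the $21 wedge).
Per-prescription burden: buyers $6, suppliers $15.
Suppliers take the larger share because supply is less price-elastic here (demand slope 5 vs supply slope 2).
The less price-elastic side of the market bears the larger share of a per-unit tax.

Suppliers bear the larger share: $15 per prescription.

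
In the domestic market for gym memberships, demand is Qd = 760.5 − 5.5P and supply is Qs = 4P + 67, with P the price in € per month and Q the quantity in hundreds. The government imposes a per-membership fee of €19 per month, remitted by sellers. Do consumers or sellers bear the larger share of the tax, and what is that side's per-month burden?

Sellers bear the larger share: €11 per month.

Before the tax: set 760.5 − 5.5P = 4P + 67 → P* = €73, Q* = 359.
With the tax collected from sellers, supply shifts: Qs = 4(P − 19) + 67.
Solving gives Q = 315 with consumers paying €81 and sellers receiving €62 (the €19 wedge).
Per-month burden: consumers €8, sellers €11.
Sellers take the larger share because supply is less price-elastic here (demand slope 5.5 vs supply slope 4).
The less price-elastic side of the market bears the larger share of a per-unit tax.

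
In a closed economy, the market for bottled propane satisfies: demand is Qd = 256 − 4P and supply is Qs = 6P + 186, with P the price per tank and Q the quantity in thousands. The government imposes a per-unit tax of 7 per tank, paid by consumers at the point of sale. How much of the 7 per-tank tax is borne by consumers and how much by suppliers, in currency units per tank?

Before the tax: set 256 − 4P = 6P + 186 → P* = 7, Q* = 228.
With the tax collected from consumers, demand (in seller-price terms) shifts: Qd = 256 − 4(P + 7).
Solving gives Q = 211.2 with consumers paying 11.2 and suppliers receiving 4.2 (the 7 wedge).
Burden on consumers: 4.2; on suppliers: 2.8. (They sum to 7.)

Consumers bear 4.2 per tank; suppliers bear 2.8 per tank.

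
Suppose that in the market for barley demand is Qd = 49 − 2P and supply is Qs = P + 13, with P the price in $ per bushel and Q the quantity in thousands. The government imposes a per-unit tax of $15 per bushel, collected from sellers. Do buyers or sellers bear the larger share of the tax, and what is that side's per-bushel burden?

Sellers bear the larger share: $10 per bushel.

Before the tax: set 49 − 2P = P + 13 → P* = $12, Q* = 25.
With the tax collected from sellers, supply shifts: Qs = (P − 15) + 13.
New equilibrium: buyers pay $17, sellers receive $2, Q = 15. (Wedge: Pb − Ps = 15.)
Per-bushel burden: buyers $5, sellers $10.
Sellers take the larger share because supply is less price-elastic here (demand slope 2 vs supply slope 1).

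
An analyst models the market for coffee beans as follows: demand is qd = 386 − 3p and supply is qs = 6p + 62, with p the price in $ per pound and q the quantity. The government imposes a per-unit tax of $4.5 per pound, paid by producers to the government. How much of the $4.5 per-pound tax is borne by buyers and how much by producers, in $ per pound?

Buyers bear $3 per pound; producers bear $1.5 per pound.

Before the tax: set 386 − 3p = 6p + 62 → p* = $36, q* = 278.
With the tax collected from producers, supply shifts: qs = 6(p − 4.5) + 62.
New equilibrium: buyers pay $39, producers receive $34.5, q = 269. (Wedge: pb − ps = 4.5.)
Burden on buyers: $3; on producers: $1.5. (They sum to $4.5.)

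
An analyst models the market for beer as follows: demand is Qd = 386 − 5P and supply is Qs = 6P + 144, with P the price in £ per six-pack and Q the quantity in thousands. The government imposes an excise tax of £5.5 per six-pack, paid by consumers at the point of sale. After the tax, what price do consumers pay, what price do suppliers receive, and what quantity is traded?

Consumers pay £25; suppliers receive £19.5; quantity = 261.

Without the tax, 386 − 5P = 6P + 144 gives 11P = 242, so P* = £22 and Q* = 276.
With the tax collected from consumers, demand (in seller-price terms) shifts: Qd = 386 − 5(P + 5.5).
New equilibrium: consumers pay £25, suppliers receive £19.5, Q = 261. (Wedge: Pb − Ps = 5.5.)
The less price-elastic side of the market bears the larger share of a per-unit tax.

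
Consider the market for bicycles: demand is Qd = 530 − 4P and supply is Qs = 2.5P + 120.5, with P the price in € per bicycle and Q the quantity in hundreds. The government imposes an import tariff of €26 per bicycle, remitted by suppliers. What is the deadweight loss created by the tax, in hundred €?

Before the tax: set 530 − 4P = 2.5P + 120.5 → P* = €63, Q* = 278.
With the tax collected from suppliers, supply shifts: Qs = 2.5(P − 26) + 120.5.
New equilibrium: consumers pay €73, suppliers receive €47, Q = 238. (Wedge: Pb − Ps = 26.)
Quantity falls by |ΔQ| = |278 − 238| = 40.
DWL = ½ · t · |ΔQ| = ½ · 26 · 40 = €520.

Deadweight loss = €520 hundred.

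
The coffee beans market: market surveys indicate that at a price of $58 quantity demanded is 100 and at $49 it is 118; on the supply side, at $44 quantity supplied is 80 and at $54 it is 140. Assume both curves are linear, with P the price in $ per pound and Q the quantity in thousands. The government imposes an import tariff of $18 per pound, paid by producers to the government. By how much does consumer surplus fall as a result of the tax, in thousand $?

Consumer surplus falls by $1383.75 thousand.

Demand slope: (118 − 100)/(49 − 58) = -2, so Qd = 216 − 2P.
Supply slope: (140 − 80)/(54 − 44) = 6, so Qs = 6P − 184.
Without the tax, 216 − 2P = 6P − 184 gives 8P = 400, so P* = $50 and Q* = 116.
With the tax collected from producers, supply shifts: Qs = 6(P − 18) − 184.
Solving gives Q = 89 with buyers paying $63.5 and producers receiving $45.5 (the $18 wedge).
ΔCS is the trapezoid between Q = 89 and Q = 116 of height $13.5: ½ · (116 + 89) · 13.5 = $1383.75.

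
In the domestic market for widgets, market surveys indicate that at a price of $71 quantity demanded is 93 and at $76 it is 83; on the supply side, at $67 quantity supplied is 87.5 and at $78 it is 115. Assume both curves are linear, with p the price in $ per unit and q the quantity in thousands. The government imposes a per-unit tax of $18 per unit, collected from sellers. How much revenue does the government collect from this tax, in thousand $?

Tax revenue = $1350 thousand.

Demand slope: (83 − 93)/(76 − 71) = -2, so qd = 235 − 2p.
Supply slope: (115 − 87.5)/(78 − 67) = 2.5, so qs = 2.5p − 80.
Before the tax: set 235 − 2p = 2.5p − 80 → p* = $70, q* = 95.
With the tax collected from sellers, supply shifts: qs = 2.5(p − 18) − 80.
New equilibrium: buyers pay $80, sellers receive $62, q = 75. (Wedge: pb − ps = 18.)
Revenue = t · Q = 18 · 75 = $1350.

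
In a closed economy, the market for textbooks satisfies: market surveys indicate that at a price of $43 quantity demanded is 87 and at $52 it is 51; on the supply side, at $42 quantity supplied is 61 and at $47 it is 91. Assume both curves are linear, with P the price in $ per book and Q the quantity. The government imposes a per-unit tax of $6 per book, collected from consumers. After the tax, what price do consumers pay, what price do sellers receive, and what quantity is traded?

Demand slope: (51 − 87)/(52 − 43) = -4, so Qd = 259 − 4P.
Supply slope: (91 − 61)/(47 − 42) = 6, so Qs = 6P − 191.
Without the tax, 259 − 4P = 6P − 191 gives 10P = 450, so P* = $45 and Q* = 79.
With the tax collected from consumers, demand (in seller-price terms) shifts: Qd = 259 − 4(P + 6).
Solving gives Q = 64.6 with consumers paying $48.6 and sellers receiving $42.6 (the $6 wedge).
The less price-elastic side of the market bears the larger share of a per-unit tax.

Consumers pay $48.6; sellers receive $42.6; quantity = 64.6.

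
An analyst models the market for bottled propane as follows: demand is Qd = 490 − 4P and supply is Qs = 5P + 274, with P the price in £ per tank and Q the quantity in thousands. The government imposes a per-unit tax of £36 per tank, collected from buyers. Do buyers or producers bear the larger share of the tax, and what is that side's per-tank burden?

Buyers bear the larger share: £20 per tank.

Without the tax, 490 − 4P = 5P + 274 gives 9P = 216, so P* = £24 and Q* = 394.
With the tax collected from buyers, demand (in seller-price terms) shifts: Qd = 490 − 4(P + 36).
Solving gives Q = 314 with buyers paying £44 and producers receiving £8 (the £36 wedge).
Per-tank burden: buyers £20, producers £16.
Buyers take the larger share because demand is less price-elastic here (demand slope 4 vs supply slope 5).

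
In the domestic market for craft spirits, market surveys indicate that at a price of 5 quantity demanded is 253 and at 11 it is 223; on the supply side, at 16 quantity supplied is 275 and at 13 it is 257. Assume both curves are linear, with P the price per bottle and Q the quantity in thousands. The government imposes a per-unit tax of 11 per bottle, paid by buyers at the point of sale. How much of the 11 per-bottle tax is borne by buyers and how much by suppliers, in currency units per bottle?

Buyers bear 6 per bottle; suppliers bear 5 per bottle.

Demand slope: (223 − 253)/(11 − 5) = -5, so Qd = 278 − 5P.
Supply slope: (257 − 275)/(13 − 16) = 6, so Qs = 6P + 179.
Without the tax, 278 − 5P = 6P + 179 gives 11P = 99, so P* = 9 and Q* = 233.
With the tax collected from buyers, demand (in seller-price terms) shifts: Qd = 278 − 5(P + 11).
Solving gives Q = 203 with buyers paying 15 and suppliers receiving 4 (the 11 wedge).
Burden on buyers: 6; on suppliers: 5. (They sum to 11.)
The less price-elastic side of the market bears the larger share of a per-unit tax.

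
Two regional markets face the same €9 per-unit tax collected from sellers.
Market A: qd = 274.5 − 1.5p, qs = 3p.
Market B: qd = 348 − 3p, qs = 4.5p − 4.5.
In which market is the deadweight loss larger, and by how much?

Market B, by €32.4.

Market A: pre-tax p* = €61, q* = 183; post-tax q = 174; deadweight loss = €40.5.
Market B: pre-tax p* = €47, q* = 207; post-tax q = 190.8; deadweight loss = €72.9.
Difference: €40.5 vs €72.9 → market B is larger by €32.4.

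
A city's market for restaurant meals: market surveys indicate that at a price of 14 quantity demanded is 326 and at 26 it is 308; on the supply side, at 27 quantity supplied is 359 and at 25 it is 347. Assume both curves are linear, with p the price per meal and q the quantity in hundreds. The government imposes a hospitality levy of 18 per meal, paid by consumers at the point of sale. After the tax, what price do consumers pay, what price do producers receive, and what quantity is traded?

Demand slope: (308 − 326)/(26 − 14) = -1.5, so qd = 347 − 1.5p.
Supply slope: (347 − 359)/(25 − 27) = 6, so qs = 6p + 197.
Without the tax, 347 − 1.5p = 6p + 197 gives 7.5p = 150, so p* = 20 and q* = 317.
With the tax collected from consumers, demand (in seller-price terms) shifts: qd = 347 − 1.5(p + 18).
New equilibrium: consumers pay 34.4, producers receive 16.4, q = 295.4. (Wedge: pb − ps = 18.)

Consumers pay 34.4; producers receive 16.4; quantity = 295.4.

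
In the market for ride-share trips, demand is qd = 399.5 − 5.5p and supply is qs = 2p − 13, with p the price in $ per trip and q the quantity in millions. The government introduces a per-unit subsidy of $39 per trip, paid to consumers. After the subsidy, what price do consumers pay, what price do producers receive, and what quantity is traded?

Consumers pay $44.6; producers receive $83.6; quantity = 154.2.

Before the subsidy: set 399.5 − 5.5p = 2p − 13 → p* = $55, q* = 97.
With a per-unit subsidy paid to consumers, each effectively pays p − 39, so demand becomes qd = 399.5 − 5.5(p − 39).
New equilibrium: consumers pay $44.6, producers receive $83.6, q = 154.2. (Wedge: pb − ps = −39.)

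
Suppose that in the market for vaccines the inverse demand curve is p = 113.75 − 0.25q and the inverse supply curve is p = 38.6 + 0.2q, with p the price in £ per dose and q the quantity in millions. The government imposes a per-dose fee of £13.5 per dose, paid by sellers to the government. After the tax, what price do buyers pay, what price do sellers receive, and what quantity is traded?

Rewrite in direct form: qd = 455 − 4p and qs = 5p − 193.
Without the tax, 455 − 4p = 5p − 193 gives 9p = 648, so p* = £72 and q* = 167.
With the tax collected from sellers, supply shifts: qs = 5(p − 13.5) − 193.
New equilibrium: buyers pay £79.5, sellers receive £66, q = 137. (Wedge: pb − ps = 13.5.)
The less price-elastic side of the market bears the larger share of a per-unit tax.

Buyers pay £79.5; sellers receive £66; quantity = 137.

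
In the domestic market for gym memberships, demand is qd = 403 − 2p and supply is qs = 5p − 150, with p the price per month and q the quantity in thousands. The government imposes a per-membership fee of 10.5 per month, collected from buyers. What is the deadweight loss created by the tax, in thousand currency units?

Before the tax: set 403 − 2p = 5p − 150 → p* = 79, q* = 245.
With the tax collected from buyers, demand (in seller-price terms) shifts: qd = 403 − 2(p + 10.5).
Solving gives q = 230 with buyers paying 86.5 and sellers receiving 76 (the 10.5 wedge).
Quantity falls by |ΔQ| = |245 − 230| = 15.
DWL = ½ · t · |ΔQ| = ½ · 10.5 · 15 = 78.75.

Deadweight loss = 78.75 thousand.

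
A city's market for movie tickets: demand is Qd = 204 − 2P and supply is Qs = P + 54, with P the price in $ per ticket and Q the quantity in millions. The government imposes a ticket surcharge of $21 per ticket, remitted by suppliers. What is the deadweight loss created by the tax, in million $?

Before the tax: set 204 − 2P = P + 54 → P* = $50, Q* = 104.
With the tax collected from suppliers, supply shifts: Qs = (P − 21) + 54.
New equilibrium: consumers pay $57, suppliers receive $36, Q = 90. (Wedge: Pb − Ps = 21.)
Quantity falls by |ΔQ| = |104 − 90| = 14.
DWL = ½ · t · |ΔQ| = ½ · 21 · 14 = $147.

Deadweight loss = $147 million.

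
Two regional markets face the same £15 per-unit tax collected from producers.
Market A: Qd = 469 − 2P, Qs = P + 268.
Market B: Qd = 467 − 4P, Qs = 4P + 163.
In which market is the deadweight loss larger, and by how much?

Market B, by £150.

Market A: pre-tax P* = £67, Q* = 335; post-tax Q = 325; deadweight loss = £75.
Market B: pre-tax P* = £38, Q* = 315; post-tax Q = 285; deadweight loss = £225.
Difference: £75 vs £225 → market B is larger by £150.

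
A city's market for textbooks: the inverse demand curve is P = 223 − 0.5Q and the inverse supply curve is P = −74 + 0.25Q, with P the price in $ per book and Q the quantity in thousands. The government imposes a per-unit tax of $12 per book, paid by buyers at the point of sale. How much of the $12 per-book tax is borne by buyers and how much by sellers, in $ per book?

Buyers bear $8 per book; sellers bear $4 per book.

Inverting to Q(P) form: Qd = 446 − 2P; Qs = 4P + 296.
Before the tax: set 446 − 2P = 4P + 296 → P* = $25, Q* = 396.
With the tax collected from buyers, demand (in seller-price terms) shifts: Qd = 446 − 2(P + 12).
Solving gives Q = 380 with buyers paying $33 and sellers receiving $21 (the $12 wedge).
Burden on buyers: $8; on sellers: $4. (They sum to $12.)
The less price-elastic side of the market bears the larger share of a per-unit tax.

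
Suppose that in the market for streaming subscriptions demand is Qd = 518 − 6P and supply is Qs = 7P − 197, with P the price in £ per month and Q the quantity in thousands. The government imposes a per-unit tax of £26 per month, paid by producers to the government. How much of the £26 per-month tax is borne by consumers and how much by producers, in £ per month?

Consumers bear £14 per month; producers bear £12 per month.

Without the tax, 518 − 6P = 7P − 197 gives 13P = 715, so P* = £55 and Q* = 188.
With the tax collected from producers, supply shifts: Qs = 7(P − 26) − 197.
Solving gives Q = 104 with consumers paying £69 and producers receiving £43 (the £26 wedge).
Burden on consumers: £14; on producers: £12. (They sum to £26.)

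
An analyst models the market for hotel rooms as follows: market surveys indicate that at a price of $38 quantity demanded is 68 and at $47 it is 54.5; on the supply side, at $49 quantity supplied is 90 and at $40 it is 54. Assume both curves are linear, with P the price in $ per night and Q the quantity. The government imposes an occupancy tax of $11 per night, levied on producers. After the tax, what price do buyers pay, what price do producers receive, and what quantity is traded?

Buyers pay $50; producers receive $39; quantity = 50.

Demand slope: (54.5 − 68)/(47 − 38) = -1.5, so Qd = 125 − 1.5P.
Supply slope: (54 − 90)/(40 − 49) = 4, so Qs = 4P − 106.
Before the tax: set 125 − 1.5P = 4P − 106 → P* = $42, Q* = 62.
With the tax collected from producers, supply shifts: Qs = 4(P − 11) − 106.
Solving gives Q = 50 with buyers paying $50 and producers receiving $39 (the $11 wedge).
The less price-elastic side of the market bears the larger share of a per-unit tax.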